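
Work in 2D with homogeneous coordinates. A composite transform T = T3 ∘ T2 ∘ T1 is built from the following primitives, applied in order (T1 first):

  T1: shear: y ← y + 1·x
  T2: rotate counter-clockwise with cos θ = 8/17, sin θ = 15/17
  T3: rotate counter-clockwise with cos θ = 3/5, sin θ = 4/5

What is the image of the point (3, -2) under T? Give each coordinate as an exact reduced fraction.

T(p) = (-37/17, 39/17)

T1 shear: y ← y + 1·x: (3, -2) → (3, 1)
T2 rotate counter-clockwise with cos θ = 8/17, sin θ = 15/17: (3, 1) → (9/17, 53/17)
T3 rotate counter-clockwise with cos θ = 3/5, sin θ = 4/5: (9/17, 53/17) → (-37/17, 39/17)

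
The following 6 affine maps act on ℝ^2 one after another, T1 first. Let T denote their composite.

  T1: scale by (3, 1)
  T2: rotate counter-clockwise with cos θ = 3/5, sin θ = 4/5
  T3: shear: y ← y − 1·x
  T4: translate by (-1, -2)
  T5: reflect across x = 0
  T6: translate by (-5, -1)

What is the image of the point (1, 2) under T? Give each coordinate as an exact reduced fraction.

T1 scale by (3, 1): (1, 2) → (3, 2)
T2 rotate counter-clockwise with cos θ = 3/5, sin θ = 4/5: (3, 2) → (1/5, 18/5)
T3 shear: y ← y − 1·x: (1/5, 18/5) → (1/5, 17/5)
T4 translate by (-1, -2): (1/5, 17/5) → (-4/5, 7/5)
T5 reflect across x = 0: (-4/5, 7/5) → (4/5, 7/5)
T6 translate by (-5, -1): (4/5, 7/5) → (-21/5, 2/5)

T(p) = (-21/5, 2/5)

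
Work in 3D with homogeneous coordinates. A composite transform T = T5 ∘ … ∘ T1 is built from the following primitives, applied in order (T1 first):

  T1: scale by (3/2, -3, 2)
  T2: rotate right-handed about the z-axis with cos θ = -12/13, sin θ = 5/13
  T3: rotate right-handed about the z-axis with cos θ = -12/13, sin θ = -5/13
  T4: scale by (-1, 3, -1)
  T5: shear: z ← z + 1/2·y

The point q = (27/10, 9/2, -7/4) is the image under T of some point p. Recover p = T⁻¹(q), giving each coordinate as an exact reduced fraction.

p = (-9/5, -1/2, 2)

T1 = [3/2 0 0 0; 0 -3 0 0; 0 0 2 0; 0 0 0 1]
T2·T1 = [-18/13 15/13 0 0; 15/26 36/13 0 0; 0 0 2 0; 0 0 0 1]
T3·…·T1 = [3/2 0 0 0; 0 -3 0 0; 0 0 2 0; 0 0 0 1]
T4·…·T1 = [-3/2 0 0 0; 0 -9 0 0; 0 0 -2 0; 0 0 0 1]
T5·…·T1 = [-3/2 0 0 0; 0 -9 0 0; 0 -9/2 -2 0; 0 0 0 1]
det M = -27; M⁻¹ = [-2/3 0 0 0; 0 -1/9 0 0; 0 1/4 -1/2 0; 0 0 0 1]
M⁻¹ · (27/10, 9/2, -7/4)ᵀ = (-9/5, -1/2, 2)ᵀ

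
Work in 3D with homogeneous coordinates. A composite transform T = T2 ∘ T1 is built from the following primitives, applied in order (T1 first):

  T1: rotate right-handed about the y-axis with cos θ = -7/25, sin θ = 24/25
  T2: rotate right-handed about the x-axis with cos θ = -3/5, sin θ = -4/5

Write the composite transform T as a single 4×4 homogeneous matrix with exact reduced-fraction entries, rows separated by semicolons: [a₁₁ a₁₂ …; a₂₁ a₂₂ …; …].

T1 = [-7/25 0 24/25 0; 0 1 0 0; -24/25 0 -7/25 0; 0 0 0 1]
T2·T1 = [-7/25 0 24/25 0; -96/125 -3/5 -28/125 0; 72/125 -4/5 21/125 0; 0 0 0 1]

T = [-7/25 0 24/25 0; -96/125 -3/5 -28/125 0; 72/125 -4/5 21/125 0; 0 0 0 1]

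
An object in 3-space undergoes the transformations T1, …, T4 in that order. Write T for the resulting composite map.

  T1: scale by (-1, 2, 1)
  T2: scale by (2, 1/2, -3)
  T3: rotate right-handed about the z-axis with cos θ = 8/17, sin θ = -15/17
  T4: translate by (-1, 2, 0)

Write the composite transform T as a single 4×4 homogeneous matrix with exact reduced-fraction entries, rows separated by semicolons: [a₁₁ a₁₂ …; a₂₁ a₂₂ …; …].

T = [-16/17 15/17 0 -1; 30/17 8/17 0 2; 0 0 -3 0; 0 0 0 1]

T1 = [-1 0 0 0; 0 2 0 0; 0 0 1 0; 0 0 0 1]
T2·T1 = [-2 0 0 0; 0 1 0 0; 0 0 -3 0; 0 0 0 1]
T3·…·T1 = [-16/17 15/17 0 0; 30/17 8/17 0 0; 0 0 -3 0; 0 0 0 1]
T4·…·T1 = [-16/17 15/17 0 -1; 30/17 8/17 0 2; 0 0 -3 0; 0 0 0 1]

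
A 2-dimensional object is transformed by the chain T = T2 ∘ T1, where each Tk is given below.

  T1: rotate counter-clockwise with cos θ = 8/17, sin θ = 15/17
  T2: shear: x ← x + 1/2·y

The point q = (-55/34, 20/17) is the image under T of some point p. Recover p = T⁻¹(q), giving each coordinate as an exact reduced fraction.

p = (0, 5/2)

T1 = [8/17 -15/17 0; 15/17 8/17 0; 0 0 1]
T2·T1 = [31/34 -11/17 0; 15/17 8/17 0; 0 0 1]
det M = 1; M⁻¹ = [8/17 11/17 0; -15/17 31/34 0; 0 0 1]
M⁻¹ · (-55/34, 20/17)ᵀ = (0, 5/2)ᵀ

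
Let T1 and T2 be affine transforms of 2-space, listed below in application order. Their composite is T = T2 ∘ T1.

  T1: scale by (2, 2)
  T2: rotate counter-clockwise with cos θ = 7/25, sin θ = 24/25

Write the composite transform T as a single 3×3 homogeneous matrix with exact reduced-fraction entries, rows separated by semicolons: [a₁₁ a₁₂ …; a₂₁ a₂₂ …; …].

T1 = [2 0 0; 0 2 0; 0 0 1]
T2·T1 = [14/25 -48/25 0; 48/25 14/25 0; 0 0 1]

T = [14/25 -48/25 0; 48/25 14/25 0; 0 0 1]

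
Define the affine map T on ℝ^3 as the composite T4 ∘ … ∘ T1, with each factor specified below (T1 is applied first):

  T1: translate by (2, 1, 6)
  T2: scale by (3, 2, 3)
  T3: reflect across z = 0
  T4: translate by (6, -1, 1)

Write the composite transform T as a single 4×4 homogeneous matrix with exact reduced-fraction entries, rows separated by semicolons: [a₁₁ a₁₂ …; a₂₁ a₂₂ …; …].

T1 = [1 0 0 2; 0 1 0 1; 0 0 1 6; 0 0 0 1]
T2·T1 = [3 0 0 6; 0 2 0 2; 0 0 3 18; 0 0 0 1]
T3·…·T1 = [3 0 0 6; 0 2 0 2; 0 0 -3 -18; 0 0 0 1]
T4·…·T1 = [3 0 0 12; 0 2 0 1; 0 0 -3 -17; 0 0 0 1]

T = [3 0 0 12; 0 2 0 1; 0 0 -3 -17; 0 0 0 1]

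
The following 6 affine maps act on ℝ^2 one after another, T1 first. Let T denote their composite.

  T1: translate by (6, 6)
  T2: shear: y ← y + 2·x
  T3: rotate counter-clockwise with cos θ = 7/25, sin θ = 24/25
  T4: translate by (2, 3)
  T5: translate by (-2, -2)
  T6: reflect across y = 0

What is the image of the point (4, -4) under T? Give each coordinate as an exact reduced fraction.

T(p) = (-458/25, -419/25)

T1 translate by (6, 6): (4, -4) → (10, 2)
T2 shear: y ← y + 2·x: (10, 2) → (10, 22)
T3 rotate counter-clockwise with cos θ = 7/25, sin θ = 24/25: (10, 22) → (-458/25, 394/25)
T4 translate by (2, 3): (-458/25, 394/25) → (-408/25, 469/25)
T5 translate by (-2, -2): (-408/25, 469/25) → (-458/25, 419/25)
T6 reflect across y = 0: (-458/25, 419/25) → (-458/25, -419/25)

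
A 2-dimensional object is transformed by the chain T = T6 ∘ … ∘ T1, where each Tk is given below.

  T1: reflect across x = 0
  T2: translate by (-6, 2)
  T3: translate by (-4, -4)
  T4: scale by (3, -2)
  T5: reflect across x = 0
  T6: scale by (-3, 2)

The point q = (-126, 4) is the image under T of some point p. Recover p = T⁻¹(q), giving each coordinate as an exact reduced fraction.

T1 = [-1 0 0; 0 1 0; 0 0 1]
T2·T1 = [-1 0 -6; 0 1 2; 0 0 1]
T3·…·T1 = [-1 0 -10; 0 1 -2; 0 0 1]
T4·…·T1 = [-3 0 -30; 0 -2 4; 0 0 1]
T5·…·T1 = [3 0 30; 0 -2 4; 0 0 1]
T6·…·T1 = [-9 0 -90; 0 -4 8; 0 0 1]
det M = 36; M⁻¹ = [-1/9 0 -10; 0 -1/4 2; 0 0 1]
M⁻¹ · (-126, 4)ᵀ = (4, 1)ᵀ

p = (4, 1)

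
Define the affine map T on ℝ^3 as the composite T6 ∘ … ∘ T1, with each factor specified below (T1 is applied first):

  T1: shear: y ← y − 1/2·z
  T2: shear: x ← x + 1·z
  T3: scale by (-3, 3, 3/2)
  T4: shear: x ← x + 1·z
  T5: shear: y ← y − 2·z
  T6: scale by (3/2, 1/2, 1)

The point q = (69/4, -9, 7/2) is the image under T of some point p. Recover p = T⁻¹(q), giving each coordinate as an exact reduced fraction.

T1 = [1 0 0 0; 0 1 -1/2 0; 0 0 1 0; 0 0 0 1]
T2·T1 = [1 0 1 0; 0 1 -1/2 0; 0 0 1 0; 0 0 0 1]
T3·…·T1 = [-3 0 -3 0; 0 3 -3/2 0; 0 0 3/2 0; 0 0 0 1]
T4·…·T1 = [-3 0 -3/2 0; 0 3 -3/2 0; 0 0 3/2 0; 0 0 0 1]
T5·…·T1 = [-3 0 -3/2 0; 0 3 -9/2 0; 0 0 3/2 0; 0 0 0 1]
T6·…·T1 = [-9/2 0 -9/4 0; 0 3/2 -9/4 0; 0 0 3/2 0; 0 0 0 1]
det M = -81/8; M⁻¹ = [-2/9 0 -1/3 0; 0 2/3 1 0; 0 0 2/3 0; 0 0 0 1]
M⁻¹ · (69/4, -9, 7/2)ᵀ = (-5, -5/2, 7/3)ᵀ

p = (-5, -5/2, 7/3)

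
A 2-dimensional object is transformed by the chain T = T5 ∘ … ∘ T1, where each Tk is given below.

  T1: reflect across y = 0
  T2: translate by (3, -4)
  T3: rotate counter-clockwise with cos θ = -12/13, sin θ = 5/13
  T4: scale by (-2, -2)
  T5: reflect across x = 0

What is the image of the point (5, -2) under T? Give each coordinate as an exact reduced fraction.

T1 reflect across y = 0: (5, -2) → (5, 2)
T2 translate by (3, -4): (5, 2) → (8, -2)
T3 rotate counter-clockwise with cos θ = -12/13, sin θ = 5/13: (8, -2) → (-86/13, 64/13)
T4 scale by (-2, -2): (-86/13, 64/13) → (172/13, -128/13)
T5 reflect across x = 0: (172/13, -128/13) → (-172/13, -128/13)

T(p) = (-172/13, -128/13)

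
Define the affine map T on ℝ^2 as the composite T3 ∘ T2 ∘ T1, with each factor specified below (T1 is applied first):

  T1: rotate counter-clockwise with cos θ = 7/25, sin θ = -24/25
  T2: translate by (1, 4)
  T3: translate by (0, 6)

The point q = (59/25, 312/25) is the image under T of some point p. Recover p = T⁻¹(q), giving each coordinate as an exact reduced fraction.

T1 = [7/25 24/25 0; -24/25 7/25 0; 0 0 1]
T2·T1 = [7/25 24/25 1; -24/25 7/25 4; 0 0 1]
T3·…·T1 = [7/25 24/25 1; -24/25 7/25 10; 0 0 1]
det M = 1; M⁻¹ = [7/25 -24/25 233/25; 24/25 7/25 -94/25; 0 0 1]
M⁻¹ · (59/25, 312/25)ᵀ = (-2, 2)ᵀ

p = (-2, 2)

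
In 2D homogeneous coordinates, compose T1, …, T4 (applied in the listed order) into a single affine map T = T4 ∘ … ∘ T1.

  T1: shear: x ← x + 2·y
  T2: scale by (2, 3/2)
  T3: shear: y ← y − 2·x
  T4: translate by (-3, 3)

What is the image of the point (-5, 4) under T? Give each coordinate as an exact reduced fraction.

T1 shear: x ← x + 2·y: (-5, 4) → (3, 4)
T2 scale by (2, 3/2): (3, 4) → (6, 6)
T3 shear: y ← y − 2·x: (6, 6) → (6, -6)
T4 translate by (-3, 3): (6, -6) → (3, -3)

T(p) = (3, -3)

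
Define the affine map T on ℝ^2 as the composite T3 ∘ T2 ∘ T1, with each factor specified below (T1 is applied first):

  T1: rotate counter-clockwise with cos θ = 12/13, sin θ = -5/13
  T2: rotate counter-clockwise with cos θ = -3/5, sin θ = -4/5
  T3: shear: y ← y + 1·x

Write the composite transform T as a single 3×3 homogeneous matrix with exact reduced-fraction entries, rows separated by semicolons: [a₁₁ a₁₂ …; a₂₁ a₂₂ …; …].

T1 = [12/13 5/13 0; -5/13 12/13 0; 0 0 1]
T2·T1 = [-56/65 33/65 0; -33/65 -56/65 0; 0 0 1]
T3·…·T1 = [-56/65 33/65 0; -89/65 -23/65 0; 0 0 1]

T = [-56/65 33/65 0; -89/65 -23/65 0; 0 0 1]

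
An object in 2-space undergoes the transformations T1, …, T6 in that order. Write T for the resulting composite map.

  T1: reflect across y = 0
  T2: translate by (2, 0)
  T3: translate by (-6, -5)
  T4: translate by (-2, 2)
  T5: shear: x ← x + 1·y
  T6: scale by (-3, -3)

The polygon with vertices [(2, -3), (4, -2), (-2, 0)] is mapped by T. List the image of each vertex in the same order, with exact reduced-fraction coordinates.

T1 reflect across y = 0: (2, -3) → (2, 3); (4, -2) → (4, 2); (-2, 0) → (-2, 0)
T2 translate by (2, 0): (2, 3) → (4, 3); (4, 2) → (6, 2); (-2, 0) → (0, 0)
T3 translate by (-6, -5): (4, 3) → (-2, -2); (6, 2) → (0, -3); (0, 0) → (-6, -5)
T4 translate by (-2, 2): (-2, -2) → (-4, 0); (0, -3) → (-2, -1); (-6, -5) → (-8, -3)
T5 shear: x ← x + 1·y: (-4, 0) → (-4, 0); (-2, -1) → (-3, -1); (-8, -3) → (-11, -3)
T6 scale by (-3, -3): (-4, 0) → (12, 0); (-3, -1) → (9, 3); (-11, -3) → (33, 9)

image vertices: (12, 0), (9, 3), (33, 9)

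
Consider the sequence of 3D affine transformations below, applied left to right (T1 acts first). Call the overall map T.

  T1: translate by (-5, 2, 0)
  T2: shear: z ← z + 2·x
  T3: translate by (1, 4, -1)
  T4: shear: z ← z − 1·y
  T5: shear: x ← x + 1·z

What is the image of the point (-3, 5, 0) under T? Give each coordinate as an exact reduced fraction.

T(p) = (-35, 11, -28)

T1 translate by (-5, 2, 0): (-3, 5, 0) → (-8, 7, 0)
T2 shear: z ← z + 2·x: (-8, 7, 0) → (-8, 7, -16)
T3 translate by (1, 4, -1): (-8, 7, -16) → (-7, 11, -17)
T4 shear: z ← z − 1·y: (-7, 11, -17) → (-7, 11, -28)
T5 shear: x ← x + 1·z: (-7, 11, -28) → (-35, 11, -28)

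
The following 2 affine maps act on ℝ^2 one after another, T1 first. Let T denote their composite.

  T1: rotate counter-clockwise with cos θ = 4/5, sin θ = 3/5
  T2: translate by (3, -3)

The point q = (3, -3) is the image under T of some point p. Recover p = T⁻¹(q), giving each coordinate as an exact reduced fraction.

p = (0, 0)

T1 = [4/5 -3/5 0; 3/5 4/5 0; 0 0 1]
T2·T1 = [4/5 -3/5 3; 3/5 4/5 -3; 0 0 1]
det M = 1; M⁻¹ = [4/5 3/5 -3/5; -3/5 4/5 21/5; 0 0 1]
M⁻¹ · (3, -3)ᵀ = (0, 0)ᵀ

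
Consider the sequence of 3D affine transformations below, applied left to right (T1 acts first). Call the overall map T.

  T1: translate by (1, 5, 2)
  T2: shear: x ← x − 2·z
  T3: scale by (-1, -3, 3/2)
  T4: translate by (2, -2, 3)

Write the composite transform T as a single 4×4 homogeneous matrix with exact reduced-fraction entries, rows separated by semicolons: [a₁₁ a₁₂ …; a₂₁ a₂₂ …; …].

T = [-1 0 2 5; 0 -3 0 -17; 0 0 3/2 6; 0 0 0 1]

T1 = [1 0 0 1; 0 1 0 5; 0 0 1 2; 0 0 0 1]
T2·T1 = [1 0 -2 -3; 0 1 0 5; 0 0 1 2; 0 0 0 1]
T3·…·T1 = [-1 0 2 3; 0 -3 0 -15; 0 0 3/2 3; 0 0 0 1]
T4·…·T1 = [-1 0 2 5; 0 -3 0 -17; 0 0 3/2 6; 0 0 0 1]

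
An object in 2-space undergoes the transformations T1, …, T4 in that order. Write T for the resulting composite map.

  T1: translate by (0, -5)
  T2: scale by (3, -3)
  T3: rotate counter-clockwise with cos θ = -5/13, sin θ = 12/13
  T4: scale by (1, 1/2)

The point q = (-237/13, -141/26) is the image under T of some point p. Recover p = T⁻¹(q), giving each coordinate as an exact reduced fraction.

T1 = [1 0 0; 0 1 -5; 0 0 1]
T2·T1 = [3 0 0; 0 -3 15; 0 0 1]
T3·…·T1 = [-15/13 36/13 -180/13; 36/13 15/13 -75/13; 0 0 1]
T4·…·T1 = [-15/13 36/13 -180/13; 18/13 15/26 -75/26; 0 0 1]
det M = -9/2; M⁻¹ = [-5/39 8/13 0; 4/13 10/39 5; 0 0 1]
M⁻¹ · (-237/13, -141/26)ᵀ = (-1, -2)ᵀ

p = (-1, -2)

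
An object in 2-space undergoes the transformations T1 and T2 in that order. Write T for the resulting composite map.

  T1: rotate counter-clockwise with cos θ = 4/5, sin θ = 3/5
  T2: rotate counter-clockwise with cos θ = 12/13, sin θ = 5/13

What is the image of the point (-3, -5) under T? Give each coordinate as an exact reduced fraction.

T1 rotate counter-clockwise with cos θ = 4/5, sin θ = 3/5: (-3, -5) → (3/5, -29/5)
T2 rotate counter-clockwise with cos θ = 12/13, sin θ = 5/13: (3/5, -29/5) → (181/65, -333/65)

T(p) = (181/65, -333/65)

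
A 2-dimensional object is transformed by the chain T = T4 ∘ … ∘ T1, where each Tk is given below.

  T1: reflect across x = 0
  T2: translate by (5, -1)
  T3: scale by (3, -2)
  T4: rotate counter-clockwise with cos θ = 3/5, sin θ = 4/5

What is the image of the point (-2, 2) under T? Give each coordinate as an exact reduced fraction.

T(p) = (71/5, 78/5)

T1 reflect across x = 0: (-2, 2) → (2, 2)
T2 translate by (5, -1): (2, 2) → (7, 1)
T3 scale by (3, -2): (7, 1) → (21, -2)
T4 rotate counter-clockwise with cos θ = 3/5, sin θ = 4/5: (21, -2) → (71/5, 78/5)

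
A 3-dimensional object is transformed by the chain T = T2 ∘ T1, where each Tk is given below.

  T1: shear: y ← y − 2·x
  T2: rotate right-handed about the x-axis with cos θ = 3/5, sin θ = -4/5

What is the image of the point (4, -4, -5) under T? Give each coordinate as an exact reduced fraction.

T(p) = (4, -56/5, 33/5)

T1 shear: y ← y − 2·x: (4, -4, -5) → (4, -12, -5)
T2 rotate right-handed about the x-axis with cos θ = 3/5, sin θ = -4/5: (4, -12, -5) → (4, -56/5, 33/5)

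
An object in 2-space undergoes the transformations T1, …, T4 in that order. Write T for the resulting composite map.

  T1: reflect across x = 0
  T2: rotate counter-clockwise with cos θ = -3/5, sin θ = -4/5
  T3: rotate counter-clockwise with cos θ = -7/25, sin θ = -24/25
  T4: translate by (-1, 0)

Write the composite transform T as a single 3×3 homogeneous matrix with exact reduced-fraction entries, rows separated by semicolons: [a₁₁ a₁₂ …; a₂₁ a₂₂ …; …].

T = [3/5 -4/5 -1; -4/5 -3/5 0; 0 0 1]

T1 = [-1 0 0; 0 1 0; 0 0 1]
T2·T1 = [3/5 4/5 0; 4/5 -3/5 0; 0 0 1]
T3·…·T1 = [3/5 -4/5 0; -4/5 -3/5 0; 0 0 1]
T4·…·T1 = [3/5 -4/5 -1; -4/5 -3/5 0; 0 0 1]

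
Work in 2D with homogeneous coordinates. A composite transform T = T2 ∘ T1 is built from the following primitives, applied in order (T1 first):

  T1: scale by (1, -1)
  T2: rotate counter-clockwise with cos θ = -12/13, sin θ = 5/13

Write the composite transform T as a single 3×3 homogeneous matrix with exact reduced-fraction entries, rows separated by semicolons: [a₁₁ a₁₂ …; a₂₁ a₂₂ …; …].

T = [-12/13 5/13 0; 5/13 12/13 0; 0 0 1]

T1 = [1 0 0; 0 -1 0; 0 0 1]
T2·T1 = [-12/13 5/13 0; 5/13 12/13 0; 0 0 1]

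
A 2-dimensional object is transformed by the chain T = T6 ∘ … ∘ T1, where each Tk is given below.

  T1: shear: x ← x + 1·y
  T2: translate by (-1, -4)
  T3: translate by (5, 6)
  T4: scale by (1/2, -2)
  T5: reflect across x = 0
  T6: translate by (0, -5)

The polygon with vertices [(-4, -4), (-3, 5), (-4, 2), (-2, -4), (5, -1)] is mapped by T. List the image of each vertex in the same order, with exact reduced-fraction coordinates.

image vertices: (2, -1), (-3, -19), (-1, -13), (1, -1), (-4, -7)

T1 shear: x ← x + 1·y: (-4, -4) → (-8, -4); (-3, 5) → (2, 5); (-4, 2) → (-2, 2); (-2, -4) → (-6, -4); (5, -1) → (4, -1)
T2 translate by (-1, -4): (-8, -4) → (-9, -8); (2, 5) → (1, 1); (-2, 2) → (-3, -2); (-6, -4) → (-7, -8); (4, -1) → (3, -5)
T3 translate by (5, 6): (-9, -8) → (-4, -2); (1, 1) → (6, 7); (-3, -2) → (2, 4); (-7, -8) → (-2, -2); (3, -5) → (8, 1)
T4 scale by (1/2, -2): (-4, -2) → (-2, 4); (6, 7) → (3, -14); (2, 4) → (1, -8); (-2, -2) → (-1, 4); (8, 1) → (4, -2)
T5 reflect across x = 0: (-2, 4) → (2, 4); (3, -14) → (-3, -14); (1, -8) → (-1, -8); (-1, 4) → (1, 4); (4, -2) → (-4, -2)
T6 translate by (0, -5): (2, 4) → (2, -1); (-3, -14) → (-3, -19); (-1, -8) → (-1, -13); (1, 4) → (1, -1); (-4, -2) → (-4, -7)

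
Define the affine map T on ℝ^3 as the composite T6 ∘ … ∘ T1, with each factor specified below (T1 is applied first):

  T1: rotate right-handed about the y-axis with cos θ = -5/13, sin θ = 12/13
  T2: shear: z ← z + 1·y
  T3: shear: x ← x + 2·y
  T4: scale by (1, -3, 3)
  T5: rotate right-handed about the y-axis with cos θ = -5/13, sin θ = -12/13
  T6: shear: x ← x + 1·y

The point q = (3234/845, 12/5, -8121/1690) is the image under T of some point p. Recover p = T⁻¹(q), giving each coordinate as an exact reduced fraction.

p = (2/5, -4/5, -7/2)

T1 = [-5/13 0 12/13 0; 0 1 0 0; -12/13 0 -5/13 0; 0 0 0 1]
T2·T1 = [-5/13 0 12/13 0; 0 1 0 0; -12/13 1 -5/13 0; 0 0 0 1]
T3·…·T1 = [-5/13 2 12/13 0; 0 1 0 0; -12/13 1 -5/13 0; 0 0 0 1]
T4·…·T1 = [-5/13 2 12/13 0; 0 -3 0 0; -36/13 3 -15/13 0; 0 0 0 1]
T5·…·T1 = [457/169 -46/13 120/169 0; 0 -3 0 0; 120/169 9/13 219/169 0; 0 0 0 1]
T6·…·T1 = [457/169 -85/13 120/169 0; 0 -3 0 0; 120/169 9/13 219/169 0; 0 0 0 1]
det M = -9; M⁻¹ = [73/169 -505/507 -40/169 0; 0 -1/3 0 0; -40/169 367/507 457/507 0; 0 0 0 1]
M⁻¹ · (3234/845, 12/5, -8121/1690)ᵀ = (2/5, -4/5, -7/2)ᵀ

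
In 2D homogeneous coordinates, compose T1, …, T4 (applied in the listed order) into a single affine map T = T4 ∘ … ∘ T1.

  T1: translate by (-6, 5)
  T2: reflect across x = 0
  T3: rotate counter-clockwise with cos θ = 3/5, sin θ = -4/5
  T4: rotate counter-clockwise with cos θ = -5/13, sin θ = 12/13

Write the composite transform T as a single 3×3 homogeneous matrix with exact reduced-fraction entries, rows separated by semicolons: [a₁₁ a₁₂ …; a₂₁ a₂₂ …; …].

T1 = [1 0 -6; 0 1 5; 0 0 1]
T2·T1 = [-1 0 6; 0 1 5; 0 0 1]
T3·…·T1 = [-3/5 4/5 38/5; 4/5 3/5 -9/5; 0 0 1]
T4·…·T1 = [-33/65 -56/65 -82/65; -56/65 33/65 501/65; 0 0 1]

T = [-33/65 -56/65 -82/65; -56/65 33/65 501/65; 0 0 1]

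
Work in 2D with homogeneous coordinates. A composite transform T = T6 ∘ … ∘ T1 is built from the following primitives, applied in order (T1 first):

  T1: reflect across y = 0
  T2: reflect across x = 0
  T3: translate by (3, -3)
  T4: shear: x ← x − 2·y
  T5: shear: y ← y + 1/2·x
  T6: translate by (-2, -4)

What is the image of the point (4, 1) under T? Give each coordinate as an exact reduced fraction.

T1 reflect across y = 0: (4, 1) → (4, -1)
T2 reflect across x = 0: (4, -1) → (-4, -1)
T3 translate by (3, -3): (-4, -1) → (-1, -4)
T4 shear: x ← x − 2·y: (-1, -4) → (7, -4)
T5 shear: y ← y + 1/2·x: (7, -4) → (7, -1/2)
T6 translate by (-2, -4): (7, -1/2) → (5, -9/2)

T(p) = (5, -9/2)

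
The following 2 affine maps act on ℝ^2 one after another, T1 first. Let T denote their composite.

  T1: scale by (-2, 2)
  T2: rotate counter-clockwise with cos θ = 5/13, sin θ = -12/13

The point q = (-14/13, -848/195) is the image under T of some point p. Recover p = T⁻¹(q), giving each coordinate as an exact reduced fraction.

p = (-9/5, -4/3)

T1 = [-2 0 0; 0 2 0; 0 0 1]
T2·T1 = [-10/13 24/13 0; 24/13 10/13 0; 0 0 1]
det M = -4; M⁻¹ = [-5/26 6/13 0; 6/13 5/26 0; 0 0 1]
M⁻¹ · (-14/13, -848/195)ᵀ = (-9/5, -4/3)ᵀ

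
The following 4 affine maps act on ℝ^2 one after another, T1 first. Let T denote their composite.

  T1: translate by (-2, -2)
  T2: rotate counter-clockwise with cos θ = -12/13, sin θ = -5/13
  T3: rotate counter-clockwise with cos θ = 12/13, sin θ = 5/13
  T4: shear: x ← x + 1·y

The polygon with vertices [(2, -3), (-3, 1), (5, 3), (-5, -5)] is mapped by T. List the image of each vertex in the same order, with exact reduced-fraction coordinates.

T1 translate by (-2, -2): (2, -3) → (0, -5); (-3, 1) → (-5, -1); (5, 3) → (3, 1); (-5, -5) → (-7, -7)
T2 rotate counter-clockwise with cos θ = -12/13, sin θ = -5/13: (0, -5) → (-25/13, 60/13); (-5, -1) → (55/13, 37/13); (3, 1) → (-31/13, -27/13); (-7, -7) → (49/13, 119/13)
T3 rotate counter-clockwise with cos θ = 12/13, sin θ = 5/13: (-25/13, 60/13) → (-600/169, 595/169); (55/13, 37/13) → (475/169, 719/169); (-31/13, -27/13) → (-237/169, -479/169); (49/13, 119/13) → (-7/169, 1673/169)
T4 shear: x ← x + 1·y: (-600/169, 595/169) → (-5/169, 595/169); (475/169, 719/169) → (1194/169, 719/169); (-237/169, -479/169) → (-716/169, -479/169); (-7/169, 1673/169) → (1666/169, 1673/169)

image vertices: (-5/169, 595/169), (1194/169, 719/169), (-716/169, -479/169), (1666/169, 1673/169)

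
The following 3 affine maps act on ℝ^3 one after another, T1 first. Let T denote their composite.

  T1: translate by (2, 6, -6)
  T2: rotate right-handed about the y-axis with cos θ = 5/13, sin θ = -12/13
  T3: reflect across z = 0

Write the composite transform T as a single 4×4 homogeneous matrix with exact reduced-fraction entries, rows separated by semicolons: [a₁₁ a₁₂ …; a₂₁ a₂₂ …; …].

T1 = [1 0 0 2; 0 1 0 6; 0 0 1 -6; 0 0 0 1]
T2·T1 = [5/13 0 -12/13 82/13; 0 1 0 6; 12/13 0 5/13 -6/13; 0 0 0 1]
T3·…·T1 = [5/13 0 -12/13 82/13; 0 1 0 6; -12/13 0 -5/13 6/13; 0 0 0 1]

T = [5/13 0 -12/13 82/13; 0 1 0 6; -12/13 0 -5/13 6/13; 0 0 0 1]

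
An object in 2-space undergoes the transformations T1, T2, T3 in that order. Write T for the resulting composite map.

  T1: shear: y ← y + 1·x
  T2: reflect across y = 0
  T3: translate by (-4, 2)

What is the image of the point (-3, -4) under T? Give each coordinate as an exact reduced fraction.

T(p) = (-7, 9)

T1 shear: y ← y + 1·x: (-3, -4) → (-3, -7)
T2 reflect across y = 0: (-3, -7) → (-3, 7)
T3 translate by (-4, 2): (-3, 7) → (-7, 9)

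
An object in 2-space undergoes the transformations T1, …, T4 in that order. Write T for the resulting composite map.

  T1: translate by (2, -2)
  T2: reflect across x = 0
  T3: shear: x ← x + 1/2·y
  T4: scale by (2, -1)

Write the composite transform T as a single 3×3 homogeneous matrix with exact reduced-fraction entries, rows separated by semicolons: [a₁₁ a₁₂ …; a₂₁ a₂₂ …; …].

T = [-2 1 -6; 0 -1 2; 0 0 1]

T1 = [1 0 2; 0 1 -2; 0 0 1]
T2·T1 = [-1 0 -2; 0 1 -2; 0 0 1]
T3·…·T1 = [-1 1/2 -3; 0 1 -2; 0 0 1]
T4·…·T1 = [-2 1 -6; 0 -1 2; 0 0 1]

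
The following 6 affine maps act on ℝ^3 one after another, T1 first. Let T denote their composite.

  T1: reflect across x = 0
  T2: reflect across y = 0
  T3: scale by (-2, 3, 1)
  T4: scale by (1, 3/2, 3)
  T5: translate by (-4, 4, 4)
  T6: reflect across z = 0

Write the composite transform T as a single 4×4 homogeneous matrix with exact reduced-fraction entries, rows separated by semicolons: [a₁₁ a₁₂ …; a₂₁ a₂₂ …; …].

T1 = [-1 0 0 0; 0 1 0 0; 0 0 1 0; 0 0 0 1]
T2·T1 = [-1 0 0 0; 0 -1 0 0; 0 0 1 0; 0 0 0 1]
T3·…·T1 = [2 0 0 0; 0 -3 0 0; 0 0 1 0; 0 0 0 1]
T4·…·T1 = [2 0 0 0; 0 -9/2 0 0; 0 0 3 0; 0 0 0 1]
T5·…·T1 = [2 0 0 -4; 0 -9/2 0 4; 0 0 3 4; 0 0 0 1]
T6·…·T1 = [2 0 0 -4; 0 -9/2 0 4; 0 0 -3 -4; 0 0 0 1]

T = [2 0 0 -4; 0 -9/2 0 4; 0 0 -3 -4; 0 0 0 1]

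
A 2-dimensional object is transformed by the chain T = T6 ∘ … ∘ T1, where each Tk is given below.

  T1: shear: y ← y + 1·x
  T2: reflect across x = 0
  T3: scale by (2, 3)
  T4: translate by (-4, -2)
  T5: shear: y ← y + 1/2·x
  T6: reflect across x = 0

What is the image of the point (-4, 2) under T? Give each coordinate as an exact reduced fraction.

T1 shear: y ← y + 1·x: (-4, 2) → (-4, -2)
T2 reflect across x = 0: (-4, -2) → (4, -2)
T3 scale by (2, 3): (4, -2) → (8, -6)
T4 translate by (-4, -2): (8, -6) → (4, -8)
T5 shear: y ← y + 1/2·x: (4, -8) → (4, -6)
T6 reflect across x = 0: (4, -6) → (-4, -6)

T(p) = (-4, -6)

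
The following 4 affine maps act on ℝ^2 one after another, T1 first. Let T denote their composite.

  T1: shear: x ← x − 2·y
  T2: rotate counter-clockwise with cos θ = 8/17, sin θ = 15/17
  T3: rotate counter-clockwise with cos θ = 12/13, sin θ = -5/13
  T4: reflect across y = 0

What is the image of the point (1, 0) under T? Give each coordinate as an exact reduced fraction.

T1 shear: x ← x − 2·y: (1, 0) → (1, 0)
T2 rotate counter-clockwise with cos θ = 8/17, sin θ = 15/17: (1, 0) → (8/17, 15/17)
T3 rotate counter-clockwise with cos θ = 12/13, sin θ = -5/13: (8/17, 15/17) → (171/221, 140/221)
T4 reflect across y = 0: (171/221, 140/221) → (171/221, -140/221)

T(p) = (171/221, -140/221)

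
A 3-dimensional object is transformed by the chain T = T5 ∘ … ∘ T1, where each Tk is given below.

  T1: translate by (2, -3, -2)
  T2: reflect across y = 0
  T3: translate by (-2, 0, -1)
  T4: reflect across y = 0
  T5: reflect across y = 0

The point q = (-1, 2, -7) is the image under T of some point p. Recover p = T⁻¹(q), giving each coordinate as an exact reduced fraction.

T1 = [1 0 0 2; 0 1 0 -3; 0 0 1 -2; 0 0 0 1]
T2·T1 = [1 0 0 2; 0 -1 0 3; 0 0 1 -2; 0 0 0 1]
T3·…·T1 = [1 0 0 0; 0 -1 0 3; 0 0 1 -3; 0 0 0 1]
T4·…·T1 = [1 0 0 0; 0 1 0 -3; 0 0 1 -3; 0 0 0 1]
T5·…·T1 = [1 0 0 0; 0 -1 0 3; 0 0 1 -3; 0 0 0 1]
det M = -1; M⁻¹ = [1 0 0 0; 0 -1 0 3; 0 0 1 3; 0 0 0 1]
M⁻¹ · (-1, 2, -7)ᵀ = (-1, 1, -4)ᵀ

p = (-1, 1, -4)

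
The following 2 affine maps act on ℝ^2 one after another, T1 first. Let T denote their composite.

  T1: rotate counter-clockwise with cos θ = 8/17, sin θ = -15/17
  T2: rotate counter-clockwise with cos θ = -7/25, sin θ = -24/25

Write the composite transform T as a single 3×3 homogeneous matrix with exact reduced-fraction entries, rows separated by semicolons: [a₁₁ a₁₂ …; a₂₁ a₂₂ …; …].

T1 = [8/17 15/17 0; -15/17 8/17 0; 0 0 1]
T2·T1 = [-416/425 87/425 0; -87/425 -416/425 0; 0 0 1]

T = [-416/425 87/425 0; -87/425 -416/425 0; 0 0 1]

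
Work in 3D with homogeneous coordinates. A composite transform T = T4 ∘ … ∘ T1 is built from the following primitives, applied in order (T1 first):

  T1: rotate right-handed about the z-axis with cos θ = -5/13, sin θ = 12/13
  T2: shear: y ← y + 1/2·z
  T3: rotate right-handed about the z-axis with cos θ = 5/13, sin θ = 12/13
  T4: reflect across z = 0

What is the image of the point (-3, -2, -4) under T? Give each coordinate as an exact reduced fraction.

T(p) = (63/13, 16/13, 4)

T1 rotate right-handed about the z-axis with cos θ = -5/13, sin θ = 12/13: (-3, -2, -4) → (3, -2, -4)
T2 shear: y ← y + 1/2·z: (3, -2, -4) → (3, -4, -4)
T3 rotate right-handed about the z-axis with cos θ = 5/13, sin θ = 12/13: (3, -4, -4) → (63/13, 16/13, -4)
T4 reflect across z = 0: (63/13, 16/13, -4) → (63/13, 16/13, 4)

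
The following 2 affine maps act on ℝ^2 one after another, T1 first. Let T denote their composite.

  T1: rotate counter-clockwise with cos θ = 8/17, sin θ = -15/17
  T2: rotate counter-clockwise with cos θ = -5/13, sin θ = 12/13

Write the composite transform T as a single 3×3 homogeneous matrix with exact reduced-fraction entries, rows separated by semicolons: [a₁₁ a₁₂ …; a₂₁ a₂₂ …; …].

T1 = [8/17 15/17 0; -15/17 8/17 0; 0 0 1]
T2·T1 = [140/221 -171/221 0; 171/221 140/221 0; 0 0 1]

T = [140/221 -171/221 0; 171/221 140/221 0; 0 0 1]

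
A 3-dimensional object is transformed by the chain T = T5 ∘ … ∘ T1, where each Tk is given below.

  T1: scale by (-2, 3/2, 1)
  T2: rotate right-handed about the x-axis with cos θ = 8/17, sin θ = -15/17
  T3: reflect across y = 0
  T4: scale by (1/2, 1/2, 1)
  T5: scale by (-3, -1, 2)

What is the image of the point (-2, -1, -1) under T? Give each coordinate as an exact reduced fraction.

T1 scale by (-2, 3/2, 1): (-2, -1, -1) → (4, -3/2, -1)
T2 rotate right-handed about the x-axis with cos θ = 8/17, sin θ = -15/17: (4, -3/2, -1) → (4, -27/17, 29/34)
T3 reflect across y = 0: (4, -27/17, 29/34) → (4, 27/17, 29/34)
T4 scale by (1/2, 1/2, 1): (4, 27/17, 29/34) → (2, 27/34, 29/34)
T5 scale by (-3, -1, 2): (2, 27/34, 29/34) → (-6, -27/34, 29/17)

T(p) = (-6, -27/34, 29/17)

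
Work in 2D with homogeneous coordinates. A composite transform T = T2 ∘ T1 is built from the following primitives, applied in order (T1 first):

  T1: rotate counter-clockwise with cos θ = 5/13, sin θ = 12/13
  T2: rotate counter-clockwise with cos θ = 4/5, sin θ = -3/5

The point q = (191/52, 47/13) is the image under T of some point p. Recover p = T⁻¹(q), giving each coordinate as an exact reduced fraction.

p = (5, 5/4)

T1 = [5/13 -12/13 0; 12/13 5/13 0; 0 0 1]
T2·T1 = [56/65 -33/65 0; 33/65 56/65 0; 0 0 1]
det M = 1; M⁻¹ = [56/65 33/65 0; -33/65 56/65 0; 0 0 1]
M⁻¹ · (191/52, 47/13)ᵀ = (5, 5/4)ᵀ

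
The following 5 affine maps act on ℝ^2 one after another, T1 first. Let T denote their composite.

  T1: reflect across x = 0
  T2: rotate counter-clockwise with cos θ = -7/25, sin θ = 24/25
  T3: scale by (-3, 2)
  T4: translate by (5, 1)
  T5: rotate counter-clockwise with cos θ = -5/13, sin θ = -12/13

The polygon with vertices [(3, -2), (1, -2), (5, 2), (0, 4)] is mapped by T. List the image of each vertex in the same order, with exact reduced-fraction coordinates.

T1 reflect across x = 0: (3, -2) → (-3, -2); (1, -2) → (-1, -2); (5, 2) → (-5, 2); (0, 4) → (0, 4)
T2 rotate counter-clockwise with cos θ = -7/25, sin θ = 24/25: (-3, -2) → (69/25, -58/25); (-1, -2) → (11/5, -2/5); (-5, 2) → (-13/25, -134/25); (0, 4) → (-96/25, -28/25)
T3 scale by (-3, 2): (69/25, -58/25) → (-207/25, -116/25); (11/5, -2/5) → (-33/5, -4/5); (-13/25, -134/25) → (39/25, -268/25); (-96/25, -28/25) → (288/25, -56/25)
T4 translate by (5, 1): (-207/25, -116/25) → (-82/25, -91/25); (-33/5, -4/5) → (-8/5, 1/5); (39/25, -268/25) → (164/25, -243/25); (288/25, -56/25) → (413/25, -31/25)
T5 rotate counter-clockwise with cos θ = -5/13, sin θ = -12/13: (-82/25, -91/25) → (-682/325, 1439/325); (-8/5, 1/5) → (4/5, 7/5); (164/25, -243/25) → (-3736/325, -753/325); (413/25, -31/25) → (-2437/325, -4801/325)

image vertices: (-682/325, 1439/325), (4/5, 7/5), (-3736/325, -753/325), (-2437/325, -4801/325)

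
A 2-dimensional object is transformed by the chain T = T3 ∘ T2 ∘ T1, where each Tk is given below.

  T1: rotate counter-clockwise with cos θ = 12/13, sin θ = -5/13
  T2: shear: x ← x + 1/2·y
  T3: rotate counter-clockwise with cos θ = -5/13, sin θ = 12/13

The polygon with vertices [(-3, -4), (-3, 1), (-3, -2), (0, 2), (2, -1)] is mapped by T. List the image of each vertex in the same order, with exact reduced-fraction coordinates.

image vertices: (1517/338, -705/169), (-473/338, -345/169), (721/338, -561/169), (-398/169, 144/169), (224/169, 206/169)

T1 rotate counter-clockwise with cos θ = 12/13, sin θ = -5/13: (-3, -4) → (-56/13, -33/13); (-3, 1) → (-31/13, 27/13); (-3, -2) → (-46/13, -9/13); (0, 2) → (10/13, 24/13); (2, -1) → (19/13, -22/13)
T2 shear: x ← x + 1/2·y: (-56/13, -33/13) → (-145/26, -33/13); (-31/13, 27/13) → (-35/26, 27/13); (-46/13, -9/13) → (-101/26, -9/13); (10/13, 24/13) → (22/13, 24/13); (19/13, -22/13) → (8/13, -22/13)
T3 rotate counter-clockwise with cos θ = -5/13, sin θ = 12/13: (-145/26, -33/13) → (1517/338, -705/169); (-35/26, 27/13) → (-473/338, -345/169); (-101/26, -9/13) → (721/338, -561/169); (22/13, 24/13) → (-398/169, 144/169); (8/13, -22/13) → (224/169, 206/169)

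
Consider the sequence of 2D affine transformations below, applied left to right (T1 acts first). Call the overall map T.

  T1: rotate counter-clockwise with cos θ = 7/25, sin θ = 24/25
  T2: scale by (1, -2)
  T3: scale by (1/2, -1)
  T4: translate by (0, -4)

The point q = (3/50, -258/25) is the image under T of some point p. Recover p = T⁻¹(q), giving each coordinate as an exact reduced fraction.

p = (-3, -1)

T1 = [7/25 -24/25 0; 24/25 7/25 0; 0 0 1]
T2·T1 = [7/25 -24/25 0; -48/25 -14/25 0; 0 0 1]
T3·…·T1 = [7/50 -12/25 0; 48/25 14/25 0; 0 0 1]
T4·…·T1 = [7/50 -12/25 0; 48/25 14/25 -4; 0 0 1]
det M = 1; M⁻¹ = [14/25 12/25 48/25; -48/25 7/50 14/25; 0 0 1]
M⁻¹ · (3/50, -258/25)ᵀ = (-3, -1)ᵀ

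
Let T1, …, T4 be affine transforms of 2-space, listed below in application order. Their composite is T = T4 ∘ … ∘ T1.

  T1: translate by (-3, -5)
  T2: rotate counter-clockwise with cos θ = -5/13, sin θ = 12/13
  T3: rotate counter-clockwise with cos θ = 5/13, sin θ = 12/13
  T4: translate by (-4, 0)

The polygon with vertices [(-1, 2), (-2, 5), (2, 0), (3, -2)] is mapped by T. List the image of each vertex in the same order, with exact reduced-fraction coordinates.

T1 translate by (-3, -5): (-1, 2) → (-4, -3); (-2, 5) → (-5, 0); (2, 0) → (-1, -5); (3, -2) → (0, -7)
T2 rotate counter-clockwise with cos θ = -5/13, sin θ = 12/13: (-4, -3) → (56/13, -33/13); (-5, 0) → (25/13, -60/13); (-1, -5) → (5, 1); (0, -7) → (84/13, 35/13)
T3 rotate counter-clockwise with cos θ = 5/13, sin θ = 12/13: (56/13, -33/13) → (4, 3); (25/13, -60/13) → (5, 0); (5, 1) → (1, 5); (84/13, 35/13) → (0, 7)
T4 translate by (-4, 0): (4, 3) → (0, 3); (5, 0) → (1, 0); (1, 5) → (-3, 5); (0, 7) → (-4, 7)

image vertices: (0, 3), (1, 0), (-3, 5), (-4, 7)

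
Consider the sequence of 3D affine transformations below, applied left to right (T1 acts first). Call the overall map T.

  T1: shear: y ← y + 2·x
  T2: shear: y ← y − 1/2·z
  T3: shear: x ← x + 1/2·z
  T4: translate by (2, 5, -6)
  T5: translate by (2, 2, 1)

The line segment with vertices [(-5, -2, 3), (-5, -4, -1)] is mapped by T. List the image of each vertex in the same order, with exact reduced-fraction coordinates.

image vertices: (1/2, -13/2, -2), (-3/2, -13/2, -6)

T1 shear: y ← y + 2·x: (-5, -2, 3) → (-5, -12, 3); (-5, -4, -1) → (-5, -14, -1)
T2 shear: y ← y − 1/2·z: (-5, -12, 3) → (-5, -27/2, 3); (-5, -14, -1) → (-5, -27/2, -1)
T3 shear: x ← x + 1/2·z: (-5, -27/2, 3) → (-7/2, -27/2, 3); (-5, -27/2, -1) → (-11/2, -27/2, -1)
T4 translate by (2, 5, -6): (-7/2, -27/2, 3) → (-3/2, -17/2, -3); (-11/2, -27/2, -1) → (-7/2, -17/2, -7)
T5 translate by (2, 2, 1): (-3/2, -17/2, -3) → (1/2, -13/2, -2); (-7/2, -17/2, -7) → (-3/2, -13/2, -6)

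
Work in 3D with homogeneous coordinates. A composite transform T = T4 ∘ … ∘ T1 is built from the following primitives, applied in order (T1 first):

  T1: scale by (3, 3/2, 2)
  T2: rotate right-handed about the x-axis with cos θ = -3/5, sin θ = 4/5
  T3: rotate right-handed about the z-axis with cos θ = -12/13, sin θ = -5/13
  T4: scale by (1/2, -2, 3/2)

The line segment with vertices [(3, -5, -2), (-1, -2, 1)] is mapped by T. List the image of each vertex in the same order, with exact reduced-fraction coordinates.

image vertices: (-139/52, 1374/65, -27/5), (37/26, -126/65, -27/5)

T1 scale by (3, 3/2, 2): (3, -5, -2) → (9, -15/2, -4); (-1, -2, 1) → (-3, -3, 2)
T2 rotate right-handed about the x-axis with cos θ = -3/5, sin θ = 4/5: (9, -15/2, -4) → (9, 77/10, -18/5); (-3, -3, 2) → (-3, 1/5, -18/5)
T3 rotate right-handed about the z-axis with cos θ = -12/13, sin θ = -5/13: (9, 77/10, -18/5) → (-139/26, -687/65, -18/5); (-3, 1/5, -18/5) → (37/13, 63/65, -18/5)
T4 scale by (1/2, -2, 3/2): (-139/26, -687/65, -18/5) → (-139/52, 1374/65, -27/5); (37/13, 63/65, -18/5) → (37/26, -126/65, -27/5)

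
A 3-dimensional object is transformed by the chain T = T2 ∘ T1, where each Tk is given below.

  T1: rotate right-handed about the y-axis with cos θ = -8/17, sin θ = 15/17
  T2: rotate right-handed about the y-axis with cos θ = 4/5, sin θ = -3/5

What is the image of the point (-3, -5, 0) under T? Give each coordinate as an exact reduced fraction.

T(p) = (-39/85, -5, 252/85)

T1 rotate right-handed about the y-axis with cos θ = -8/17, sin θ = 15/17: (-3, -5, 0) → (24/17, -5, 45/17)
T2 rotate right-handed about the y-axis with cos θ = 4/5, sin θ = -3/5: (24/17, -5, 45/17) → (-39/85, -5, 252/85)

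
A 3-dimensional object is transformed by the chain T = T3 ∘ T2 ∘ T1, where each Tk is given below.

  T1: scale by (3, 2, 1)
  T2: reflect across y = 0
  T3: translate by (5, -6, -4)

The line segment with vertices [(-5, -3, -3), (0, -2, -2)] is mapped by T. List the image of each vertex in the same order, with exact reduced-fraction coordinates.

image vertices: (-10, 0, -7), (5, -2, -6)

T1 scale by (3, 2, 1): (-5, -3, -3) → (-15, -6, -3); (0, -2, -2) → (0, -4, -2)
T2 reflect across y = 0: (-15, -6, -3) → (-15, 6, -3); (0, -4, -2) → (0, 4, -2)
T3 translate by (5, -6, -4): (-15, 6, -3) → (-10, 0, -7); (0, 4, -2) → (5, -2, -6)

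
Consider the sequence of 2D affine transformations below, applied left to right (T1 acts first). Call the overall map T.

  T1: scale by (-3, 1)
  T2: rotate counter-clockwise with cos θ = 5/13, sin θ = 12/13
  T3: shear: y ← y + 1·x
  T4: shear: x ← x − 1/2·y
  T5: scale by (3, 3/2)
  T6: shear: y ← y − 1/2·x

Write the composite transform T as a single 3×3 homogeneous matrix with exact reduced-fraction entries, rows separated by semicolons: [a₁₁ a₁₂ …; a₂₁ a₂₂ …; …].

T1 = [-3 0 0; 0 1 0; 0 0 1]
T2·T1 = [-15/13 -12/13 0; -36/13 5/13 0; 0 0 1]
T3·…·T1 = [-15/13 -12/13 0; -51/13 -7/13 0; 0 0 1]
T4·…·T1 = [21/26 -17/26 0; -51/13 -7/13 0; 0 0 1]
T5·…·T1 = [63/26 -51/26 0; -153/26 -21/26 0; 0 0 1]
T6·…·T1 = [63/26 -51/26 0; -369/52 9/52 0; 0 0 1]

T = [63/26 -51/26 0; -369/52 9/52 0; 0 0 1]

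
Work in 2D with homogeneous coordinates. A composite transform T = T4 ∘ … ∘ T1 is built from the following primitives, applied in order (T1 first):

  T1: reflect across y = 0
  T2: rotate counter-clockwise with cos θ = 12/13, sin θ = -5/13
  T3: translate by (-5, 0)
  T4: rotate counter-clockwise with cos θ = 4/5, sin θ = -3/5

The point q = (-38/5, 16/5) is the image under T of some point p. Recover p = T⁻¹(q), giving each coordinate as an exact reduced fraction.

p = (-2, 3)

T1 = [1 0 0; 0 -1 0; 0 0 1]
T2·T1 = [12/13 -5/13 0; -5/13 -12/13 0; 0 0 1]
T3·…·T1 = [12/13 -5/13 -5; -5/13 -12/13 0; 0 0 1]
T4·…·T1 = [33/65 -56/65 -4; -56/65 -33/65 3; 0 0 1]
det M = -1; M⁻¹ = [33/65 -56/65 60/13; -56/65 -33/65 -25/13; 0 0 1]
M⁻¹ · (-38/5, 16/5)ᵀ = (-2, 3)ᵀ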